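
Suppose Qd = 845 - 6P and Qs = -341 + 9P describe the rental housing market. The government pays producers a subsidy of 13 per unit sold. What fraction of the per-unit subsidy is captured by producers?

Pre-subsidy: 845 - 6P = -341 + 9P gives P* = 1186/15, Q* = 370.6.
With the subsidy, sellers receive Ps = Pb + 13 for each unit, where Pb is the price buyers pay.
Supply in terms of Pb becomes Qs = -341 + 9(Pb + 13) = -224 + 9Pb. Setting this equal to demand: 845 - 6Pb = -224 + 9Pb, so Pb = 1069/15.
Sellers receive Ps = 1069/15 + 13 = 1264/15; Q' = 845 − 6·(1069/15) = 417.4.
Buyers' price falls by P* − Pb = 1186/15 − 1069/15 = 7.8; sellers' price rises by Ps − P* = 1264/15 − 1186/15 = 5.2.
So producers capture 5.2/13 = 0.4 of each unit of subsidy.

Producer share = 0.4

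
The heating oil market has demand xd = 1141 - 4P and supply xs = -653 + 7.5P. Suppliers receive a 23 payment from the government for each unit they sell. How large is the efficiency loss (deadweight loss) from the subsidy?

Pre-subsidy: 1141 - 4P = -653 + 7.5P gives P* = 156, x* = 517.
With the subsidy, sellers receive Ps = Pb + 23 for each unit, where Pb is the price buyers pay.
Supply in terms of Pb becomes xs = -653 + 7.5(Pb + 23) = -480.5 + 7.5Pb. Setting this equal to demand: 1141 - 4Pb = -480.5 + 7.5Pb, so Pb = 141.
Sellers receive Ps = 141 + 23 = 164; x' = 1141 − 4·141 = 577.
The subsidy expands output by 577 − 517 = 60 past the efficient level; on those units the gap between marginal cost and willingness to pay runs from 0 up to 23.
DWL = ½ × 23 × 60 = 690.

Deadweight loss = 690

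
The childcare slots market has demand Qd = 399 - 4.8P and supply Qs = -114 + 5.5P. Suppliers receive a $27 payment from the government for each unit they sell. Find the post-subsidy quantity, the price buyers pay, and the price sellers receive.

Q' = 23601/103; buyers pay 3645/103; sellers receive 6426/103

Pre-subsidy: 399 - 4.8P = -114 + 5.5P gives P* = 5130/103, Q* = 16473/103.
With the subsidy, sellers receive Ps = Pb + 27 for each unit, where Pb is the price buyers pay.
Supply in terms of Pb becomes Qs = -114 + 5.5(Pb + 27) = 34.5 + 5.5Pb. Setting this equal to demand: 399 - 4.8Pb = 34.5 + 5.5Pb, so Pb = 3645/103.
Sellers receive Ps = 3645/103 + 27 = 6426/103; Q' = 399 − 4.8·(3645/103) = 23601/103.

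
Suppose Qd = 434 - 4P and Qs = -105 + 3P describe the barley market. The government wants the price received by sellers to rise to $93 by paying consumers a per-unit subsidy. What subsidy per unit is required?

At a seller price of 93, quantity supplied is -105 + 3·93 = 174.
Buyers absorb 174 only when they pay Pb with 434 − 4·Pb = 174, i.e. Pb = 65.
s = Ps − Pb = 93 − 65 = 28.

Required subsidy s = $28 per unit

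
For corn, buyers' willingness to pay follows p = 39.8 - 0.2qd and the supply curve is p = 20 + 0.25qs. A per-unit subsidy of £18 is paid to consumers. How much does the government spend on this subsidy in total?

Government cost = £1512

Pre-subsidy: 39.8 - 0.2q = 20 + 0.25q gives q* = 44 and p* = 31.
With the rebate, buyers effectively pay pb = ps − 18, where ps is the price sellers receive.
On the curves, pb = 39.8 - 0.2q and ps = 20 + 0.25q; the wedge ps − pb = 18 gives 20 + 0.25q − (39.8 - 0.2q) = 18, so q' = 84.
Then pb = 39.8 − 0.2·84 = 23 and ps = 20 + 0.25·84 = 41.
Government outlay = subsidy × quantity = 18 × 84 = 1512.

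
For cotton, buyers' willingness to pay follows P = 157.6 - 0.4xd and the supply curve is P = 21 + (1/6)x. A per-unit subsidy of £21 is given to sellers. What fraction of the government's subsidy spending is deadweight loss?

DWL / government spending = 105/1576

Pre-subsidy: 157.6 - 0.4x = 21 + (1/6)x gives x* = 4098/17 and P* = 1040/17.
With the subsidy, sellers receive Ps = Pb + 21 for each unit, where Pb is the price buyers pay.
On the curves, Pb = 157.6 - 0.4x and Ps = 21 + (1/6)x; the wedge Ps − Pb = 21 gives 21 + (1/6)x − (157.6 - 0.4x) = 21, so x' = 4728/17.
Then Pb = 157.6 − 0.4·(4728/17) = 788/17 and Ps = 21 + (1/6)·(4728/17) = 1145/17.
ΔCS = ½(4098/17 + 4728/17)(1040/17 − 788/17) = 1112076/289; ΔPS = ½(4098/17 + 4728/17)(1145/17 − 1040/17) = 463365/289.
Government spending = 21 × 4728/17 = 99288/17.
DWL = ½ × 21 × (4728/17 − 4098/17) = 6615/17; fraction = (6615/17) / (99288/17) = 105/1576.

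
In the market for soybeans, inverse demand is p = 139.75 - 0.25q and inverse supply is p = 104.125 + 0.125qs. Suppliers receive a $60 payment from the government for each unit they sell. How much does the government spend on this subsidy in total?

Pre-subsidy: 139.75 - 0.25q = 104.125 + 0.125q gives q* = 95 and p* = 116.
With the subsidy, sellers receive ps = pb + 60 for each unit, where pb is the price buyers pay.
On the curves, pb = 139.75 - 0.25q and ps = 104.125 + 0.125q; the wedge ps − pb = 60 gives 104.125 + 0.125q − (139.75 - 0.25q) = 60, so q' = 255.
Then pb = 139.75 − 0.25·255 = 76 and ps = 104.125 + 0.125·255 = 136.
Government outlay = subsidy × quantity = 60 × 255 = 15300.

Government cost = $15300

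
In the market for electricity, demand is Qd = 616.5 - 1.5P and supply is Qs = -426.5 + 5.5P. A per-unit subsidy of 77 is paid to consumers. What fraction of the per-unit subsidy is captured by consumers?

Consumer share = 11/14

Pre-subsidy: 616.5 - 1.5P = -426.5 + 5.5P gives P* = 149, Q* = 393.
With the rebate, buyers effectively pay Pb = Ps − 77, where Ps is the price sellers receive.
Demand in terms of Ps becomes Qd = 616.5 − 1.5(Ps − 77) = 732 - 1.5Ps. Setting this equal to supply: 732 - 1.5Ps = -426.5 + 5.5Ps, so Ps = 165.5.
Buyers pay Pb = 165.5 − 77 = 88.5; Q' = -426.5 + 5.5·165.5 = 483.75.
Buyers' price falls by P* − Pb = 149 − 88.5 = 60.5; sellers' price rises by Ps − P* = 165.5 − 149 = 16.5.
So consumers capture 60.5/77 = 11/14 of each unit of subsidy.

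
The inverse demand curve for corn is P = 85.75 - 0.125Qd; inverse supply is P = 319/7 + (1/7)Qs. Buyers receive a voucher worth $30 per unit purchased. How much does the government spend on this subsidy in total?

Pre-subsidy: 85.75 - 0.125Q = 319/7 + (1/7)Q gives Q* = 150 and P* = 67.
With the rebate, buyers effectively pay Pb = Ps − 30, where Ps is the price sellers receive.
On the curves, Pb = 85.75 - 0.125Q and Ps = 319/7 + (1/7)Q; the wedge Ps − Pb = 30 gives 319/7 + (1/7)Q − (85.75 - 0.125Q) = 30, so Q' = 262.
Then Pb = 85.75 − 0.125·262 = 53 and Ps = 319/7 + (1/7)·262 = 83.
Government outlay = subsidy × quantity = 30 × 262 = 7860.

Government cost = $7860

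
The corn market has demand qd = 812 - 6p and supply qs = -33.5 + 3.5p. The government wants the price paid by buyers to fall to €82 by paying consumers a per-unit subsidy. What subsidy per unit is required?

At a buyer price of 82, quantity demanded is 812 − 6·82 = 320.
Sellers supply 320 only when they receive ps with -33.5 + 3.5·ps = 320, i.e. ps = 101.
s = ps − pb = 101 − 82 = 19.

Required subsidy s = €19 per unit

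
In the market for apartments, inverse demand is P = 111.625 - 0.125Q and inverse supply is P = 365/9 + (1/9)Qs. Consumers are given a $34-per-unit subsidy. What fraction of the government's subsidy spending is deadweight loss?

Pre-subsidy: 111.625 - 0.125Q = 365/9 + (1/9)Q gives Q* = 301 and P* = 74.
With the rebate, buyers effectively pay Pb = Ps − 34, where Ps is the price sellers receive.
On the curves, Pb = 111.625 - 0.125Q and Ps = 365/9 + (1/9)Q; the wedge Ps − Pb = 34 gives 365/9 + (1/9)Q − (111.625 - 0.125Q) = 34, so Q' = 445.
Then Pb = 111.625 − 0.125·445 = 56 and Ps = 365/9 + (1/9)·445 = 90.
ΔCS = ½(301 + 445)(74 − 56) = 6714; ΔPS = ½(301 + 445)(90 − 74) = 5968.
Government spending = 34 × 445 = 15130.
DWL = ½ × 34 × (445 − 301) = 2448; fraction = 2448 / 15130 = 72/445.

DWL / government spending = 72/445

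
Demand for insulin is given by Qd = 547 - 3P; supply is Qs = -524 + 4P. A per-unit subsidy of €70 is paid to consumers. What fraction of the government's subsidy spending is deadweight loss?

Pre-subsidy: 547 - 3P = -524 + 4P gives P* = 153, Q* = 88.
With the rebate, buyers effectively pay Pb = Ps − 70, where Ps is the price sellers receive.
Demand in terms of Ps becomes Qd = 547 − 3(Ps − 70) = 757 - 3Ps. Setting this equal to supply: 757 - 3Ps = -524 + 4Ps, so Ps = 183.
Buyers pay Pb = 183 − 70 = 113; Q' = -524 + 4·183 = 208.
ΔCS = ½(88 + 208)(153 − 113) = 5920; ΔPS = ½(88 + 208)(183 − 153) = 4440.
Government spending = 70 × 208 = 14560.
DWL = ½ × 70 × (208 − 88) = 4200; fraction = 4200 / 14560 = 15/52.

DWL / government spending = 15/52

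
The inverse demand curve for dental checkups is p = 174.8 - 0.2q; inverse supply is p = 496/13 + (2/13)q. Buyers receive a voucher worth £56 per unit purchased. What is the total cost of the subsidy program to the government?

Government cost = 701232/23

Pre-subsidy: 174.8 - 0.2q = 496/13 + (2/13)q gives q* = 8882/23 and p* = 2244/23.
With the rebate, buyers effectively pay pb = ps − 56, where ps is the price sellers receive.
On the curves, pb = 174.8 - 0.2q and ps = 496/13 + (2/13)q; the wedge ps − pb = 56 gives 496/13 + (2/13)q − (174.8 - 0.2q) = 56, so q' = 12522/23.
Then pb = 174.8 − 0.2·(12522/23) = 1516/23 and ps = 496/13 + (2/13)·(12522/23) = 2804/23.
Government outlay = subsidy × quantity = 56 × 12522/23 = 701232/23.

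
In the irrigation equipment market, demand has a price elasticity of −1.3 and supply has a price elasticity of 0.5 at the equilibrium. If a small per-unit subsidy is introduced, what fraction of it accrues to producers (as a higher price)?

Producer share = 13/18

For a small subsidy around the equilibrium, the benefit split depends on the relative slopes, which at a point are proportional to the elasticities.
Buyer share = εs/(εs + |εd|) = 0.5/(0.5 + 1.3) = 5/18; seller share = |εd|/(εs + |εd|) = 13/18.
So producers capture 13/18 of the subsidy.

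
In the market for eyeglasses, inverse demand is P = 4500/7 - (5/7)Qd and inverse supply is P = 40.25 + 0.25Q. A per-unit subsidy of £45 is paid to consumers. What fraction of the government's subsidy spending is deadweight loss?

DWL / government spending = 630/18133

Pre-subsidy: 4500/7 - (5/7)Q = 40.25 + 0.25Q gives Q* = 16873/27 and P* = 5305/27.
With the rebate, buyers effectively pay Pb = Ps − 45, where Ps is the price sellers receive.
On the curves, Pb = 4500/7 - (5/7)Q and Ps = 40.25 + 0.25Q; the wedge Ps − Pb = 45 gives 40.25 + 0.25Q − (4500/7 - (5/7)Q) = 45, so Q' = 18133/27.
Then Pb = 4500/7 − (5/7)·(18133/27) = 4405/27 and Ps = 40.25 + 0.25·(18133/27) = 5620/27.
ΔCS = ½(16873/27 + 18133/27)(5305/27 − 4405/27) = 1750300/81; ΔPS = ½(16873/27 + 18133/27)(5620/27 − 5305/27) = 612605/81.
Government spending = 45 × 18133/27 = 90665/3.
DWL = ½ × 45 × (18133/27 − 16873/27) = 1050; fraction = 1050 / (90665/3) = 630/18133.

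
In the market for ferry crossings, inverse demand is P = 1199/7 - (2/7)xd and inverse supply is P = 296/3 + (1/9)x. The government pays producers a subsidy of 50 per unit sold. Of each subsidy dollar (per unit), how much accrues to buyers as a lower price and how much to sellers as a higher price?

Pre-subsidy: 1199/7 - (2/7)x = 296/3 + (1/9)x gives x* = 183 and P* = 119.
With the subsidy, sellers receive Ps = Pb + 50 for each unit, where Pb is the price buyers pay.
On the curves, Pb = 1199/7 - (2/7)x and Ps = 296/3 + (1/9)x; the wedge Ps − Pb = 50 gives 296/3 + (1/9)x − (1199/7 - (2/7)x) = 50, so x' = 309.
Then Pb = 1199/7 − (2/7)·309 = 83 and Ps = 296/3 + (1/9)·309 = 133.
Buyers' price falls by P* − Pb = 119 − 83 = 36; sellers' price rises by Ps − P* = 133 − 119 = 14.

Buyers gain 36 per unit; sellers gain 14 per unit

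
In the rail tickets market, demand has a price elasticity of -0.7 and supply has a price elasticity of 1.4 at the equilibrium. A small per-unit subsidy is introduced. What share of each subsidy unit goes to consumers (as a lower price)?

Consumer share = 2/3

For a small subsidy around the equilibrium, the benefit split depends on the relative slopes, which at a point are proportional to the elasticities.
Buyer share = εs/(εs + |εd|) = 1.4/(1.4 + 0.7) = 2/3; seller share = |εd|/(εs + |εd|) = 1/3.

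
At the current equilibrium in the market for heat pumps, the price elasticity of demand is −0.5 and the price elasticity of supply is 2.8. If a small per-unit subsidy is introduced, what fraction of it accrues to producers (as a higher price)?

Producer share = 5/33

For a small subsidy around the equilibrium, the benefit split depends on the relative slopes, which at a point are proportional to the elasticities.
Buyer share = εs/(εs + |εd|) = 2.8/(2.8 + 0.5) = 28/33; seller share = |εd|/(εs + |εd|) = 5/33.
So producers capture 5/33 of the subsidy.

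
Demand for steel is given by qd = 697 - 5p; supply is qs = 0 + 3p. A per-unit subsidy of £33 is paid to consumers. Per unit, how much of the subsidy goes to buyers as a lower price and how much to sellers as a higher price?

Buyers gain £12.375 per unit; sellers gain £20.625 per unit

Pre-subsidy: 697 - 5p = 0 + 3p gives p* = 87.125, q* = 261.375.
With the rebate, buyers effectively pay pb = ps − 33, where ps is the price sellers receive.
Demand in terms of ps becomes qd = 697 − 5(ps − 33) = 862 - 5ps. Setting this equal to supply: 862 - 5ps = 0 + 3ps, so ps = 107.75.
Buyers pay pb = 107.75 − 33 = 74.75; q' = 0 + 3·107.75 = 323.25.
Buyers' price falls by p* − pb = 87.125 − 74.75 = 12.375; sellers' price rises by ps − p* = 107.75 − 87.125 = 20.625.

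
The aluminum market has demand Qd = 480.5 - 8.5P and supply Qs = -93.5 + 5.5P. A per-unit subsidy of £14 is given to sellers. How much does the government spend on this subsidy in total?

Pre-subsidy: 480.5 - 8.5P = -93.5 + 5.5P gives P* = 41, Q* = 132.
With the subsidy, sellers receive Ps = Pb + 14 for each unit, where Pb is the price buyers pay.
Supply in terms of Pb becomes Qs = -93.5 + 5.5(Pb + 14) = -16.5 + 5.5Pb. Setting this equal to demand: 480.5 - 8.5Pb = -16.5 + 5.5Pb, so Pb = 35.5.
Sellers receive Ps = 35.5 + 14 = 49.5; Q' = 480.5 − 8.5·35.5 = 178.75.
Government outlay = subsidy × quantity = 14 × 178.75 = 2502.5.

Government cost = £2502.5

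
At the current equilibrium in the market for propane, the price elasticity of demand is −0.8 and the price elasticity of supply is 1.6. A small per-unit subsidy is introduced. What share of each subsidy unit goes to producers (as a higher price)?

Producer share = 1/3

For a small subsidy around the equilibrium, the benefit split depends on the relative slopes, which at a point are proportional to the elasticities.
Buyer share = εs/(εs + |εd|) = 1.6/(1.6 + 0.8) = 2/3; seller share = |εd|/(εs + |εd|) = 1/3.
So producers capture 1/3 of the subsidy.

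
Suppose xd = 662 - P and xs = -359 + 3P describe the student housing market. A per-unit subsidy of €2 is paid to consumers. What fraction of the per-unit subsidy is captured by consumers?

Consumer share = 0.75

Pre-subsidy: 662 - P = -359 + 3P gives P* = 255.25, x* = 406.75.
With the rebate, buyers effectively pay Pb = Ps − 2, where Ps is the price sellers receive.
Demand in terms of Ps becomes xd = 662 − 1(Ps − 2) = 664 - Ps. Setting this equal to supply: 664 - Ps = -359 + 3Ps, so Ps = 255.75.
Buyers pay Pb = 255.75 − 2 = 253.75; x' = -359 + 3·255.75 = 408.25.
Buyers' price falls by P* − Pb = 255.25 − 253.75 = 1.5; sellers' price rises by Ps − P* = 255.75 − 255.25 = 0.5.
So consumers capture 1.5/2 = 0.75 of each unit of subsidy.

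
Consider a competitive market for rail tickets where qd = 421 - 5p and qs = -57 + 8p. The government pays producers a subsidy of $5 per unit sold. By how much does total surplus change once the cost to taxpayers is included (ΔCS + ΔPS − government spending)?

Pre-subsidy: 421 - 5p = -57 + 8p gives p* = 478/13, q* = 3083/13.
With the subsidy, sellers receive ps = pb + 5 for each unit, where pb is the price buyers pay.
Supply in terms of pb becomes qs = -57 + 8(pb + 5) = -17 + 8pb. Setting this equal to demand: 421 - 5pb = -17 + 8pb, so pb = 438/13.
Sellers receive ps = 438/13 + 5 = 503/13; q' = 421 − 5·(438/13) = 3283/13.
ΔCS = ½(3083/13 + 3283/13)(478/13 − 438/13) = 127320/169; ΔPS = ½(3083/13 + 3283/13)(503/13 − 478/13) = 79575/169.
Government spending = 5 × 3283/13 = 16415/13.
Net change = 127320/169 + 79575/169 − 16415/13 = -500/13. The loss equals the DWL triangle ½·5·200/13.

Net change in total surplus = -500/13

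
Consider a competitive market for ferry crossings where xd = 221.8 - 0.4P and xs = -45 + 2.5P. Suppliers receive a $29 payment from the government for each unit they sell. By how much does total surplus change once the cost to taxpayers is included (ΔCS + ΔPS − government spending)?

Pre-subsidy: 221.8 - 0.4P = -45 + 2.5P gives P* = 92, x* = 185.
With the subsidy, sellers receive Ps = Pb + 29 for each unit, where Pb is the price buyers pay.
Supply in terms of Pb becomes xs = -45 + 2.5(Pb + 29) = 27.5 + 2.5Pb. Setting this equal to demand: 221.8 - 0.4Pb = 27.5 + 2.5Pb, so Pb = 67.
Sellers receive Ps = 67 + 29 = 96; x' = 221.8 − 0.4·67 = 195.
ΔCS = ½(185 + 195)(92 − 67) = 4750; ΔPS = ½(185 + 195)(96 − 92) = 760.
Government spending = 29 × 195 = 5655.
Net change = 4750 + 760 − 5655 = -145. The loss equals the DWL triangle ½·29·10.

Net change in total surplus = -$145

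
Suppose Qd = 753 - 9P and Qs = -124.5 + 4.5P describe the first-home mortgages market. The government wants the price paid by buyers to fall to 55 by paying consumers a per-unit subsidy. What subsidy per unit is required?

Required subsidy s = 30 per unit

At a buyer price of 55, quantity demanded is 753 − 9·55 = 258.
Sellers supply 258 only when they receive Ps with -124.5 + 4.5·Ps = 258, i.e. Ps = 85.
s = Ps − Pb = 85 − 55 = 30.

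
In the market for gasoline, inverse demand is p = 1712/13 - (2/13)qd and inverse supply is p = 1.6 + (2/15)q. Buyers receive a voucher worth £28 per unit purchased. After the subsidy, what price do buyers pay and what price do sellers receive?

Buyers pay £47; sellers receive £75

Pre-subsidy: 1712/13 - (2/13)q = 1.6 + (2/15)q gives q* = 453 and p* = 62.
With the rebate, buyers effectively pay pb = ps − 28, where ps is the price sellers receive.
On the curves, pb = 1712/13 - (2/13)q and ps = 1.6 + (2/15)q; the wedge ps − pb = 28 gives 1.6 + (2/15)q − (1712/13 - (2/13)q) = 28, so q' = 550.5.
Then pb = 1712/13 − (2/13)·550.5 = 47 and ps = 1.6 + (2/15)·550.5 = 75.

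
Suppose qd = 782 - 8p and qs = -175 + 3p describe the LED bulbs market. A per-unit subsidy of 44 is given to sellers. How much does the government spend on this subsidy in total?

Government cost = 8008

Pre-subsidy: 782 - 8p = -175 + 3p gives p* = 87, q* = 86.
With the subsidy, sellers receive ps = pb + 44 for each unit, where pb is the price buyers pay.
Supply in terms of pb becomes qs = -175 + 3(pb + 44) = -43 + 3pb. Setting this equal to demand: 782 - 8pb = -43 + 3pb, so pb = 75.
Sellers receive ps = 75 + 44 = 119; q' = 782 − 8·75 = 182.
Government outlay = subsidy × quantity = 44 × 182 = 8008.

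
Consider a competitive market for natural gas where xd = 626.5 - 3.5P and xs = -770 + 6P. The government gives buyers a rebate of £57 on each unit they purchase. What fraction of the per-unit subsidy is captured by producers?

Pre-subsidy: 626.5 - 3.5P = -770 + 6P gives P* = 147, x* = 112.
With the rebate, buyers effectively pay Pb = Ps − 57, where Ps is the price sellers receive.
Demand in terms of Ps becomes xd = 626.5 − 3.5(Ps − 57) = 826 - 3.5Ps. Setting this equal to supply: 826 - 3.5Ps = -770 + 6Ps, so Ps = 168.
Buyers pay Pb = 168 − 57 = 111; x' = -770 + 6·168 = 238.
Buyers' price falls by P* − Pb = 147 − 111 = 36; sellers' price rises by Ps − P* = 168 − 147 = 21.
So producers capture 21/57 = 7/19 of each unit of subsidy.

Producer share = 7/19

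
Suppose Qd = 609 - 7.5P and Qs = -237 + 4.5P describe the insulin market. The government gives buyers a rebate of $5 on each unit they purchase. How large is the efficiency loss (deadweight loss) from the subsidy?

Deadweight loss = $35.15625

Pre-subsidy: 609 - 7.5P = -237 + 4.5P gives P* = 70.5, Q* = 80.25.
With the rebate, buyers effectively pay Pb = Ps − 5, where Ps is the price sellers receive.
Demand in terms of Ps becomes Qd = 609 − 7.5(Ps − 5) = 646.5 - 7.5Ps. Setting this equal to supply: 646.5 - 7.5Ps = -237 + 4.5Ps, so Ps = 73.625.
Buyers pay Pb = 73.625 − 5 = 68.625; Q' = -237 + 4.5·73.625 = 94.3125.
The subsidy expands output by 94.3125 − 80.25 = 14.0625 past the efficient level; on those units the gap between marginal cost and willingness to pay runs from 0 up to 5.
DWL = ½ × 5 × 14.0625 = 35.15625.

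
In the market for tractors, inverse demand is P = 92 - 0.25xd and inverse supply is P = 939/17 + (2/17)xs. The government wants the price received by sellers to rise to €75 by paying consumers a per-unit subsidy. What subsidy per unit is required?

At a seller price of 75, quantity supplied is -469.5 + 8.5·75 = 168.
Buyers absorb 168 only when they pay Pb = 92 − 0.25·168 = 50.
s = Ps − Pb = 75 − 50 = 25.

Required subsidy s = €25 per unit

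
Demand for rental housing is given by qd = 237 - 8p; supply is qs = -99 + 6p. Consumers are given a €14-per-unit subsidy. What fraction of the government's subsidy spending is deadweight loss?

DWL / government spending = 8/31

Pre-subsidy: 237 - 8p = -99 + 6p gives p* = 24, q* = 45.
With the rebate, buyers effectively pay pb = ps − 14, where ps is the price sellers receive.
Demand in terms of ps becomes qd = 237 − 8(ps − 14) = 349 - 8ps. Setting this equal to supply: 349 - 8ps = -99 + 6ps, so ps = 32.
Buyers pay pb = 32 − 14 = 18; q' = -99 + 6·32 = 93.
ΔCS = ½(45 + 93)(24 − 18) = 414; ΔPS = ½(45 + 93)(32 − 24) = 552.
Government spending = 14 × 93 = 1302.
DWL = ½ × 14 × (93 − 45) = 336; fraction = 336 / 1302 = 8/31.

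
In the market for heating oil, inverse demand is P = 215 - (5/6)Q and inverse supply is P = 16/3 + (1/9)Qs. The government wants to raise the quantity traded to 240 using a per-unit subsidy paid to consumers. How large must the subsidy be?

Required subsidy s = 17 per unit

At Q = 240, from the demand curve buyers pay Pb = 215 − (5/6)·240 = 15; from the supply curve sellers need Ps = 16/3 + (1/9)·240 = 32.
The subsidy must fill the gap: s = Ps − Pb = 32 − 15 = 17.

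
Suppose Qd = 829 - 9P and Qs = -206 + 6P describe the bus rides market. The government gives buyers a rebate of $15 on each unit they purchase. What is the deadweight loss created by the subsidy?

Deadweight loss = $405

Pre-subsidy: 829 - 9P = -206 + 6P gives P* = 69, Q* = 208.
With the rebate, buyers effectively pay Pb = Ps − 15, where Ps is the price sellers receive.
Demand in terms of Ps becomes Qd = 829 − 9(Ps − 15) = 964 - 9Ps. Setting this equal to supply: 964 - 9Ps = -206 + 6Ps, so Ps = 78.
Buyers pay Pb = 78 − 15 = 63; Q' = -206 + 6·78 = 262.
The subsidy expands output by 262 − 208 = 54 past the efficient level; on those units the gap between marginal cost and willingness to pay runs from 0 up to 15.
DWL = ½ × 15 × 54 = 405.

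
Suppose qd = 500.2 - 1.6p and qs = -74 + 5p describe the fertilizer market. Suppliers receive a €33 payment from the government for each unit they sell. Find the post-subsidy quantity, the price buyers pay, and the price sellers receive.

Pre-subsidy: 500.2 - 1.6p = -74 + 5p gives p* = 87, q* = 361.
With the subsidy, sellers receive ps = pb + 33 for each unit, where pb is the price buyers pay.
Supply in terms of pb becomes qs = -74 + 5(pb + 33) = 91 + 5pb. Setting this equal to demand: 500.2 - 1.6pb = 91 + 5pb, so pb = 62.
Sellers receive ps = 62 + 33 = 95; q' = 500.2 − 1.6·62 = 401.

q' = 401; buyers pay €62; sellers receive €95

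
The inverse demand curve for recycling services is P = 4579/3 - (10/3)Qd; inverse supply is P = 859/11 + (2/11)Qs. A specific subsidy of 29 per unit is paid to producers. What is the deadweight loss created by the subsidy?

Pre-subsidy: 4579/3 - (10/3)Q = 859/11 + (2/11)Q gives Q* = 412 and P* = 153.
With the subsidy, sellers receive Ps = Pb + 29 for each unit, where Pb is the price buyers pay.
On the curves, Pb = 4579/3 - (10/3)Q and Ps = 859/11 + (2/11)Q; the wedge Ps − Pb = 29 gives 859/11 + (2/11)Q − (4579/3 - (10/3)Q) = 29, so Q' = 420.25.
Then Pb = 4579/3 − (10/3)·420.25 = 125.5 and Ps = 859/11 + (2/11)·420.25 = 154.5.
The subsidy expands output by 420.25 − 412 = 8.25 past the efficient level; on those units the gap between marginal cost and willingness to pay runs from 0 up to 29.
DWL = ½ × 29 × 8.25 = 119.625.

Deadweight loss = 119.625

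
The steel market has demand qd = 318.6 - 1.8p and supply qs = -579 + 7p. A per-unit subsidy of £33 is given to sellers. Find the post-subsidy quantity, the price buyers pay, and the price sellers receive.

Pre-subsidy: 318.6 - 1.8p = -579 + 7p gives p* = 102, q* = 135.
With the subsidy, sellers receive ps = pb + 33 for each unit, where pb is the price buyers pay.
Supply in terms of pb becomes qs = -579 + 7(pb + 33) = -348 + 7pb. Setting this equal to demand: 318.6 - 1.8pb = -348 + 7pb, so pb = 75.75.
Sellers receive ps = 75.75 + 33 = 108.75; q' = 318.6 − 1.8·75.75 = 182.25.

q' = 182.25; buyers pay £75.75; sellers receive £108.75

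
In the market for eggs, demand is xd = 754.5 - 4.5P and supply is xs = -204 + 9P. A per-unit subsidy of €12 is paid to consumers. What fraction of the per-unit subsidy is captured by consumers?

Consumer share = 2/3

Pre-subsidy: 754.5 - 4.5P = -204 + 9P gives P* = 71, x* = 435.
With the rebate, buyers effectively pay Pb = Ps − 12, where Ps is the price sellers receive.
Demand in terms of Ps becomes xd = 754.5 − 4.5(Ps − 12) = 808.5 - 4.5Ps. Setting this equal to supply: 808.5 - 4.5Ps = -204 + 9Ps, so Ps = 75.
Buyers pay Pb = 75 − 12 = 63; x' = -204 + 9·75 = 471.
Buyers' price falls by P* − Pb = 71 − 63 = 8; sellers' price rises by Ps − P* = 75 − 71 = 4.
So consumers capture 8/12 = 2/3 of each unit of subsidy.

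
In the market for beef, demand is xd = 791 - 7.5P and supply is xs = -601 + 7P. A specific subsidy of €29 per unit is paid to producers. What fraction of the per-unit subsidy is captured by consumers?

Pre-subsidy: 791 - 7.5P = -601 + 7P gives P* = 96, x* = 71.
With the subsidy, sellers receive Ps = Pb + 29 for each unit, where Pb is the price buyers pay.
Supply in terms of Pb becomes xs = -601 + 7(Pb + 29) = -398 + 7Pb. Setting this equal to demand: 791 - 7.5Pb = -398 + 7Pb, so Pb = 82.
Sellers receive Ps = 82 + 29 = 111; x' = 791 − 7.5·82 = 176.
Buyers' price falls by P* − Pb = 96 − 82 = 14; sellers' price rises by Ps − P* = 111 − 96 = 15.
So consumers capture 14/29 = 14/29 of each unit of subsidy.

Consumer share = 14/29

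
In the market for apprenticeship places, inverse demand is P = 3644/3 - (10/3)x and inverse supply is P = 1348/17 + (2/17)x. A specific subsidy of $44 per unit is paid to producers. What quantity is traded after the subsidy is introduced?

Pre-subsidy: 3644/3 - (10/3)x = 1348/17 + (2/17)x gives x* = 329 and P* = 118.
With the subsidy, sellers receive Ps = Pb + 44 for each unit, where Pb is the price buyers pay.
On the curves, Pb = 3644/3 - (10/3)x and Ps = 1348/17 + (2/17)x; the wedge Ps − Pb = 44 gives 1348/17 + (2/17)x − (3644/3 - (10/3)x) = 44, so x' = 341.75.
Then Pb = 3644/3 − (10/3)·341.75 = 75.5 and Ps = 1348/17 + (2/17)·341.75 = 119.5.

x' = 341.75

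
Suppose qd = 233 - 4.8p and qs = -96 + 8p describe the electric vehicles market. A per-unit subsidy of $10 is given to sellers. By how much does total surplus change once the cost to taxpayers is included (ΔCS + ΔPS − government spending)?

Net change in total surplus = -$150

Pre-subsidy: 233 - 4.8p = -96 + 8p gives p* = 25.703125, q* = 109.625.
With the subsidy, sellers receive ps = pb + 10 for each unit, where pb is the price buyers pay.
Supply in terms of pb becomes qs = -96 + 8(pb + 10) = -16 + 8pb. Setting this equal to demand: 233 - 4.8pb = -16 + 8pb, so pb = 19.453125.
Sellers receive ps = 19.453125 + 10 = 29.453125; q' = 233 − 4.8·19.453125 = 139.625.
ΔCS = ½(109.625 + 139.625)(25.703125 − 19.453125) = 778.90625; ΔPS = ½(109.625 + 139.625)(29.453125 − 25.703125) = 467.34375.
Government spending = 10 × 139.625 = 1396.25.
Net change = 778.90625 + 467.34375 − 1396.25 = -150. The loss equals the DWL triangle ½·10·30.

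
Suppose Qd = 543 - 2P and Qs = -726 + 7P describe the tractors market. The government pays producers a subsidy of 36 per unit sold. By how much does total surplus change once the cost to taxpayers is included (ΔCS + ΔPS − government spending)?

Net change in total surplus = -1008

Pre-subsidy: 543 - 2P = -726 + 7P gives P* = 141, Q* = 261.
With the subsidy, sellers receive Ps = Pb + 36 for each unit, where Pb is the price buyers pay.
Supply in terms of Pb becomes Qs = -726 + 7(Pb + 36) = -474 + 7Pb. Setting this equal to demand: 543 - 2Pb = -474 + 7Pb, so Pb = 113.
Sellers receive Ps = 113 + 36 = 149; Q' = 543 − 2·113 = 317.
ΔCS = ½(261 + 317)(141 − 113) = 8092; ΔPS = ½(261 + 317)(149 − 141) = 2312.
Government spending = 36 × 317 = 11412.
Net change = 8092 + 2312 − 11412 = -1008. The loss equals the DWL triangle ½·36·56.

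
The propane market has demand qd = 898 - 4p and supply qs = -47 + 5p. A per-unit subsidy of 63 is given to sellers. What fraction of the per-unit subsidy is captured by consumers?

Pre-subsidy: 898 - 4p = -47 + 5p gives p* = 105, q* = 478.
With the subsidy, sellers receive ps = pb + 63 for each unit, where pb is the price buyers pay.
Supply in terms of pb becomes qs = -47 + 5(pb + 63) = 268 + 5pb. Setting this equal to demand: 898 - 4pb = 268 + 5pb, so pb = 70.
Sellers receive ps = 70 + 63 = 133; q' = 898 − 4·70 = 618.
Buyers' price falls by p* − pb = 105 − 70 = 35; sellers' price rises by ps − p* = 133 − 105 = 28.
So consumers capture 35/63 = 5/9 of each unit of subsidy.

Consumer share = 5/9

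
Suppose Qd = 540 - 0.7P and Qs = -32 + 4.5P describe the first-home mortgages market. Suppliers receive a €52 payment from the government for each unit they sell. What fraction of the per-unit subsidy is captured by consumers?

Pre-subsidy: 540 - 0.7P = -32 + 4.5P gives P* = 110, Q* = 463.
With the subsidy, sellers receive Ps = Pb + 52 for each unit, where Pb is the price buyers pay.
Supply in terms of Pb becomes Qs = -32 + 4.5(Pb + 52) = 202 + 4.5Pb. Setting this equal to demand: 540 - 0.7Pb = 202 + 4.5Pb, so Pb = 65.
Sellers receive Ps = 65 + 52 = 117; Q' = 540 − 0.7·65 = 494.5.
Buyers' price falls by P* − Pb = 110 − 65 = 45; sellers' price rises by Ps − P* = 117 − 110 = 7.
So consumers capture 45/52 = 45/52 of each unit of subsidy.

Consumer share = 45/52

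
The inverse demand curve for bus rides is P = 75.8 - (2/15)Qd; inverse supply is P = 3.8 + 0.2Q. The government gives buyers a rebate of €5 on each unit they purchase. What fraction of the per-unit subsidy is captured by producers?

Pre-subsidy: 75.8 - (2/15)Q = 3.8 + 0.2Q gives Q* = 216 and P* = 47.
With the rebate, buyers effectively pay Pb = Ps − 5, where Ps is the price sellers receive.
On the curves, Pb = 75.8 - (2/15)Q and Ps = 3.8 + 0.2Q; the wedge Ps − Pb = 5 gives 3.8 + 0.2Q − (75.8 - (2/15)Q) = 5, so Q' = 231.
Then Pb = 75.8 − (2/15)·231 = 45 and Ps = 3.8 + 0.2·231 = 50.
Buyers' price falls by P* − Pb = 47 − 45 = 2; sellers' price rises by Ps − P* = 50 − 47 = 3.
So producers capture 3/5 = 0.6 of each unit of subsidy.

Producer share = 0.6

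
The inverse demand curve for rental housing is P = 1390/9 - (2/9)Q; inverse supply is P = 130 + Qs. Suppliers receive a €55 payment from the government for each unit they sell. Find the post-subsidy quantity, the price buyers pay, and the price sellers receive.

Pre-subsidy: 1390/9 - (2/9)Q = 130 + Q gives Q* = 20 and P* = 150.
With the subsidy, sellers receive Ps = Pb + 55 for each unit, where Pb is the price buyers pay.
On the curves, Pb = 1390/9 - (2/9)Q and Ps = 130 + Q; the wedge Ps − Pb = 55 gives 130 + Q − (1390/9 - (2/9)Q) = 55, so Q' = 65.
Then Pb = 1390/9 − (2/9)·65 = 140 and Ps = 130 + 1·65 = 195.

Q' = 65; buyers pay €140; sellers receive €195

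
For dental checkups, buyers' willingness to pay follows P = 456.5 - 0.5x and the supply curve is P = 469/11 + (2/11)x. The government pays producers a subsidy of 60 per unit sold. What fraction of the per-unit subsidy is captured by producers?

Pre-subsidy: 456.5 - 0.5x = 469/11 + (2/11)x gives x* = 607 and P* = 153.
With the subsidy, sellers receive Ps = Pb + 60 for each unit, where Pb is the price buyers pay.
On the curves, Pb = 456.5 - 0.5x and Ps = 469/11 + (2/11)x; the wedge Ps − Pb = 60 gives 469/11 + (2/11)x − (456.5 - 0.5x) = 60, so x' = 695.
Then Pb = 456.5 − 0.5·695 = 109 and Ps = 469/11 + (2/11)·695 = 169.
Buyers' price falls by P* − Pb = 153 − 109 = 44; sellers' price rises by Ps − P* = 169 − 153 = 16.
So producers capture 16/60 = 4/15 of each unit of subsidy.

Producer share = 4/15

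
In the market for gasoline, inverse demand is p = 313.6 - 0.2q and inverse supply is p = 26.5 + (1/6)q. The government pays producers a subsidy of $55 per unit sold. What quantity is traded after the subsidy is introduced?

q' = 933

Pre-subsidy: 313.6 - 0.2q = 26.5 + (1/6)q gives q* = 783 and p* = 157.
With the subsidy, sellers receive ps = pb + 55 for each unit, where pb is the price buyers pay.
On the curves, pb = 313.6 - 0.2q and ps = 26.5 + (1/6)q; the wedge ps − pb = 55 gives 26.5 + (1/6)q − (313.6 - 0.2q) = 55, so q' = 933.
Then pb = 313.6 − 0.2·933 = 127 and ps = 26.5 + (1/6)·933 = 182.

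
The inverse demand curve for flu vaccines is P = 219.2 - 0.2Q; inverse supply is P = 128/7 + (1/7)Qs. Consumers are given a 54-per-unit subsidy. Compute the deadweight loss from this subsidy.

Deadweight loss = 4252.5

Pre-subsidy: 219.2 - 0.2Q = 128/7 + (1/7)Q gives Q* = 586 and P* = 102.
With the rebate, buyers effectively pay Pb = Ps − 54, where Ps is the price sellers receive.
On the curves, Pb = 219.2 - 0.2Q and Ps = 128/7 + (1/7)Q; the wedge Ps − Pb = 54 gives 128/7 + (1/7)Q − (219.2 - 0.2Q) = 54, so Q' = 743.5.
Then Pb = 219.2 − 0.2·743.5 = 70.5 and Ps = 128/7 + (1/7)·743.5 = 124.5.
The subsidy expands output by 743.5 − 586 = 157.5 past the efficient level; on those units the gap between marginal cost and willingness to pay runs from 0 up to 54.
DWL = ½ × 54 × 157.5 = 4252.5.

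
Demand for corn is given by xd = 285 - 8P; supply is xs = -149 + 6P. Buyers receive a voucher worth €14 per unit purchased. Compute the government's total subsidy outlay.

Pre-subsidy: 285 - 8P = -149 + 6P gives P* = 31, x* = 37.
With the rebate, buyers effectively pay Pb = Ps − 14, where Ps is the price sellers receive.
Demand in terms of Ps becomes xd = 285 − 8(Ps − 14) = 397 - 8Ps. Setting this equal to supply: 397 - 8Ps = -149 + 6Ps, so Ps = 39.
Buyers pay Pb = 39 − 14 = 25; x' = -149 + 6·39 = 85.
Government outlay = subsidy × quantity = 14 × 85 = 1190.

Government cost = €1190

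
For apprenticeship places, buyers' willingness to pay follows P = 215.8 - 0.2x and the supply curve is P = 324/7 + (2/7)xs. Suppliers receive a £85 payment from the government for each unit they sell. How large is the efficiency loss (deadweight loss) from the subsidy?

Deadweight loss = £7437.5

Pre-subsidy: 215.8 - 0.2x = 324/7 + (2/7)x gives x* = 349 and P* = 146.
With the subsidy, sellers receive Ps = Pb + 85 for each unit, where Pb is the price buyers pay.
On the curves, Pb = 215.8 - 0.2x and Ps = 324/7 + (2/7)x; the wedge Ps − Pb = 85 gives 324/7 + (2/7)x − (215.8 - 0.2x) = 85, so x' = 524.
Then Pb = 215.8 − 0.2·524 = 111 and Ps = 324/7 + (2/7)·524 = 196.
The subsidy expands output by 524 − 349 = 175 past the efficient level; on those units the gap between marginal cost and willingness to pay runs from 0 up to 85.
DWL = ½ × 85 × 175 = 7437.5.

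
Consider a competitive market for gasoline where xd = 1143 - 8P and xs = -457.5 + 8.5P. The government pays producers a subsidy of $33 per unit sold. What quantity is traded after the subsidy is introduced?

x' = 503

Pre-subsidy: 1143 - 8P = -457.5 + 8.5P gives P* = 97, x* = 367.
With the subsidy, sellers receive Ps = Pb + 33 for each unit, where Pb is the price buyers pay.
Supply in terms of Pb becomes xs = -457.5 + 8.5(Pb + 33) = -177 + 8.5Pb. Setting this equal to demand: 1143 - 8Pb = -177 + 8.5Pb, so Pb = 80.
Sellers receive Ps = 80 + 33 = 113; x' = 1143 − 8·80 = 503.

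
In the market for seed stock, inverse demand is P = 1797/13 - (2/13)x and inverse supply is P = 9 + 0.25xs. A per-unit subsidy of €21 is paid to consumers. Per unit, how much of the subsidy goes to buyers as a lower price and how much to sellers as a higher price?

Pre-subsidy: 1797/13 - (2/13)x = 9 + 0.25x gives x* = 320 and P* = 89.
With the rebate, buyers effectively pay Pb = Ps − 21, where Ps is the price sellers receive.
On the curves, Pb = 1797/13 - (2/13)x and Ps = 9 + 0.25x; the wedge Ps − Pb = 21 gives 9 + 0.25x − (1797/13 - (2/13)x) = 21, so x' = 372.
Then Pb = 1797/13 − (2/13)·372 = 81 and Ps = 9 + 0.25·372 = 102.
Buyers' price falls by P* − Pb = 89 − 81 = 8; sellers' price rises by Ps − P* = 102 − 89 = 13.

Buyers gain €8 per unit; sellers gain €13 per unit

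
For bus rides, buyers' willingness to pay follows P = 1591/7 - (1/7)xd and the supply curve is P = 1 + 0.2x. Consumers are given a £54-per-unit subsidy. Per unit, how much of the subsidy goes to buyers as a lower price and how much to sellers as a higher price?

Pre-subsidy: 1591/7 - (1/7)x = 1 + 0.2x gives x* = 660 and P* = 133.
With the rebate, buyers effectively pay Pb = Ps − 54, where Ps is the price sellers receive.
On the curves, Pb = 1591/7 - (1/7)x and Ps = 1 + 0.2x; the wedge Ps − Pb = 54 gives 1 + 0.2x − (1591/7 - (1/7)x) = 54, so x' = 817.5.
Then Pb = 1591/7 − (1/7)·817.5 = 110.5 and Ps = 1 + 0.2·817.5 = 164.5.
Buyers' price falls by P* − Pb = 133 − 110.5 = 22.5; sellers' price rises by Ps − P* = 164.5 − 133 = 31.5.

Buyers gain £22.5 per unit; sellers gain £31.5 per unit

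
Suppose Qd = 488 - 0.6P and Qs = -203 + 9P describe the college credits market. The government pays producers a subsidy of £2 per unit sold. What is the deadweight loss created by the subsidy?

Deadweight loss = £1.125

Pre-subsidy: 488 - 0.6P = -203 + 9P gives P* = 3455/48, Q* = 444.8125.
With the subsidy, sellers receive Ps = Pb + 2 for each unit, where Pb is the price buyers pay.
Supply in terms of Pb becomes Qs = -203 + 9(Pb + 2) = -185 + 9Pb. Setting this equal to demand: 488 - 0.6Pb = -185 + 9Pb, so Pb = 3365/48.
Sellers receive Ps = 3365/48 + 2 = 3461/48; Q' = 488 − 0.6·(3365/48) = 445.9375.
The subsidy expands output by 445.9375 − 444.8125 = 1.125 past the efficient level; on those units the gap between marginal cost and willingness to pay runs from 0 up to 2.
DWL = ½ × 2 × 1.125 = 1.125.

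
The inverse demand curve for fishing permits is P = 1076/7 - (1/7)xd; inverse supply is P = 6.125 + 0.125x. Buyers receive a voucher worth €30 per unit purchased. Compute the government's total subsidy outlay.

Government cost = €19890

Pre-subsidy: 1076/7 - (1/7)x = 6.125 + 0.125x gives x* = 551 and P* = 75.
With the rebate, buyers effectively pay Pb = Ps − 30, where Ps is the price sellers receive.
On the curves, Pb = 1076/7 - (1/7)x and Ps = 6.125 + 0.125x; the wedge Ps − Pb = 30 gives 6.125 + 0.125x − (1076/7 - (1/7)x) = 30, so x' = 663.
Then Pb = 1076/7 − (1/7)·663 = 59 and Ps = 6.125 + 0.125·663 = 89.
Government outlay = subsidy × quantity = 30 × 663 = 19890.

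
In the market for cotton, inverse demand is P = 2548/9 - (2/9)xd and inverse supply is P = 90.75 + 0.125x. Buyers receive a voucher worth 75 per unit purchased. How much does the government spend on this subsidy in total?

Pre-subsidy: 2548/9 - (2/9)x = 90.75 + 0.125x gives x* = 554 and P* = 160.
With the rebate, buyers effectively pay Pb = Ps − 75, where Ps is the price sellers receive.
On the curves, Pb = 2548/9 - (2/9)x and Ps = 90.75 + 0.125x; the wedge Ps − Pb = 75 gives 90.75 + 0.125x − (2548/9 - (2/9)x) = 75, so x' = 770.
Then Pb = 2548/9 − (2/9)·770 = 112 and Ps = 90.75 + 0.125·770 = 187.
Government outlay = subsidy × quantity = 75 × 770 = 57750.

Government cost = 57750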